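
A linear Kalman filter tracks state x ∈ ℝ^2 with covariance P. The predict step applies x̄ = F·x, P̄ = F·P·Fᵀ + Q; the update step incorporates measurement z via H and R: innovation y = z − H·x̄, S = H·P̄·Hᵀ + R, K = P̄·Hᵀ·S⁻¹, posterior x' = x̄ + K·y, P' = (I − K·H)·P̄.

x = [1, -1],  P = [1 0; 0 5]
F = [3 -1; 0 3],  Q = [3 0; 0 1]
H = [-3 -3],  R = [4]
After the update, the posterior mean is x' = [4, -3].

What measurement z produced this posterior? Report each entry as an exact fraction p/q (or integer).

z = [-3]

x̄ = F·x = [4, -3]
P̄ = F·P·Fᵀ + Q = [17 -15; -15 46]
S = H·P̄·Hᵀ + R = [301]
K = P̄·Hᵀ·S⁻¹ = [-6/301; -93/301]
x' − x̄ = [0, 0] = K·y
y = (KᵀK)⁻¹·Kᵀ·(x' − x̄) = [0]
z = y + H·x̄ = [0] + [-3] = [-3]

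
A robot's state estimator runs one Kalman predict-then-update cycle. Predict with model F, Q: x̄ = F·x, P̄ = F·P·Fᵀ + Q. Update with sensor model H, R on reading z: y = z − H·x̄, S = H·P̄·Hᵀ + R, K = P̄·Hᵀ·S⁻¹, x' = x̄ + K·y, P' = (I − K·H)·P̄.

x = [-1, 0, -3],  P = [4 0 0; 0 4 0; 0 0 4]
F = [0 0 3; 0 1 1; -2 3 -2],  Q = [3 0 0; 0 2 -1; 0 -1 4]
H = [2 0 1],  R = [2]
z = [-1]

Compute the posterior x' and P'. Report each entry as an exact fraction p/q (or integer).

x̄ = F·x = [-9, -3, 8]
P̄ = F·P·Fᵀ + Q = [39 12 -24; 12 10 3; -24 3 72]
y = z − H·x̄ = [9]
S = H·P̄·Hᵀ + R = [134]
K = P̄·Hᵀ·S⁻¹ = [27/67; 27/134; 12/67]
x' = x̄ + K·y = [-360/67, -159/134, 644/67]
P' = (I − K·H)·P̄ = [1155/67 75/67 -2256/67; 75/67 611/134 -123/67; -2256/67 -123/67 4536/67]

x' = [-360/67, -159/134, 644/67]
P' = [1155/67 75/67 -2256/67; 75/67 611/134 -123/67; -2256/67 -123/67 4536/67]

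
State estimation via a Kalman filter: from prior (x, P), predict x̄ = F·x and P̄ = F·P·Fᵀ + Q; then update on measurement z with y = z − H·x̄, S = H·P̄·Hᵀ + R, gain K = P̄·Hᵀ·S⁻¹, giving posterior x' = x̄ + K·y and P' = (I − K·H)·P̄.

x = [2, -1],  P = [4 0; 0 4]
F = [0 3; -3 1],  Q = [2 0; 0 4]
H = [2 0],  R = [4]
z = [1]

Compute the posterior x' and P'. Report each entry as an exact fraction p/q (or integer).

x̄ = F·x = [-3, -7]
P̄ = F·P·Fᵀ + Q = [38 12; 12 44]
y = z − H·x̄ = [7]
S = H·P̄·Hᵀ + R = [156]
K = P̄·Hᵀ·S⁻¹ = [19/39; 2/13]
x' = x̄ + K·y = [16/39, -77/13]
P' = (I − K·H)·P̄ = [38/39 4/13; 4/13 524/13]

x' = [16/39, -77/13]
P' = [38/39 4/13; 4/13 524/13]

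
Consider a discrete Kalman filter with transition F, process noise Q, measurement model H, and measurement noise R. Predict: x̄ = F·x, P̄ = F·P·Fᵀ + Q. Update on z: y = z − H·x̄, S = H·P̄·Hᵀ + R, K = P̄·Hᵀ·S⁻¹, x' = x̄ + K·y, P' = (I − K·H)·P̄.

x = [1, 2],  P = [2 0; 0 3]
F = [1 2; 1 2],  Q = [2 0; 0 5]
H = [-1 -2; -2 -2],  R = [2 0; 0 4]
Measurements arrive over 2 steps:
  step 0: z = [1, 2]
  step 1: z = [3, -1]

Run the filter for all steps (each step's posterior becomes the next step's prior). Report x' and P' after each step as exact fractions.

step 0: x' = [-23/96, -89/192], P' = [85/48 -101/96; -101/96 181/192]
step 1: x' = [9/20, -11/10], P' = [23/15 -14/15; -14/15 53/60]

step 0: x̄ = F·x = [5, 5]
step 0: P̄ = F·P·Fᵀ + Q = [16 14; 14 19]
step 0: y = z − H·x̄ = [16, 22]
step 0: S = H·P̄·Hᵀ + R = [150 192; 192 256]
step 0: K = P̄·Hᵀ·S⁻¹ = [1/6 -23/64; -5/12 7/128]
step 0: x' = x̄ + K·y = [-23/96, -89/192]
step 0: P' = (I − K·H)·P̄ = [85/48 -101/96; -101/96 181/192]
step 1: x̄ = F·x = [-7/6, -7/6]
step 1: P̄ = F·P·Fᵀ + Q = [10/3 4/3; 4/3 19/3]
step 1: y = z − H·x̄ = [-1/2, -17/3]
step 1: S = H·P̄·Hᵀ + R = [36 40; 40 160/3]
step 1: K = P̄·Hᵀ·S⁻¹ = [1/6 -3/10; -5/12 1/40]
step 1: x' = x̄ + K·y = [9/20, -11/10]
step 1: P' = (I − K·H)·P̄ = [23/15 -14/15; -14/15 53/60]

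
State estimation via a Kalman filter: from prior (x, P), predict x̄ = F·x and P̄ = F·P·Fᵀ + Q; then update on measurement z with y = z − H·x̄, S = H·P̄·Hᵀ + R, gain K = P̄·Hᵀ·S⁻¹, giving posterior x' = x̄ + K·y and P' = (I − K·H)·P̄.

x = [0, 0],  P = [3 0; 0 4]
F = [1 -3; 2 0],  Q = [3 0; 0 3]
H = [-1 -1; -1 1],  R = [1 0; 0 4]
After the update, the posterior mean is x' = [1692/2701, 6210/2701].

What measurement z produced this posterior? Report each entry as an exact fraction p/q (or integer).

z = [-3, 2]

x̄ = F·x = [0, 0]
P̄ = F·P·Fᵀ + Q = [42 6; 6 15]
S = H·P̄·Hᵀ + R = [70 27; 27 49]
K = P̄·Hᵀ·S⁻¹ = [-1380/2701 -1224/2701; -1272/2701 1197/2701]
x' − x̄ = [1692/2701, 6210/2701] = K·y
y = (KᵀK)⁻¹·Kᵀ·(x' − x̄) = [-3, 2]
z = y + H·x̄ = [-3, 2] + [0, 0] = [-3, 2]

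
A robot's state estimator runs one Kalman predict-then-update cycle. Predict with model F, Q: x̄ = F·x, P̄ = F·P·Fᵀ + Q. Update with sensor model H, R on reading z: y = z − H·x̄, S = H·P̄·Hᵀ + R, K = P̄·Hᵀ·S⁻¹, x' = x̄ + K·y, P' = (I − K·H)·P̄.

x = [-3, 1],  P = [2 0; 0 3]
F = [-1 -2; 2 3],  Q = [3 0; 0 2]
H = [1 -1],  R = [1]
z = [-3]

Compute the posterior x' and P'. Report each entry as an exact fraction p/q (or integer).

x' = [-58/33, 116/99]
P' = [18/11 41/33; 41/33 182/99]

x̄ = F·x = [1, -3]
P̄ = F·P·Fᵀ + Q = [17 -22; -22 37]
y = z − H·x̄ = [-7]
S = H·P̄·Hᵀ + R = [99]
K = P̄·Hᵀ·S⁻¹ = [13/33; -59/99]
x' = x̄ + K·y = [-58/33, 116/99]
P' = (I − K·H)·P̄ = [18/11 41/33; 41/33 182/99]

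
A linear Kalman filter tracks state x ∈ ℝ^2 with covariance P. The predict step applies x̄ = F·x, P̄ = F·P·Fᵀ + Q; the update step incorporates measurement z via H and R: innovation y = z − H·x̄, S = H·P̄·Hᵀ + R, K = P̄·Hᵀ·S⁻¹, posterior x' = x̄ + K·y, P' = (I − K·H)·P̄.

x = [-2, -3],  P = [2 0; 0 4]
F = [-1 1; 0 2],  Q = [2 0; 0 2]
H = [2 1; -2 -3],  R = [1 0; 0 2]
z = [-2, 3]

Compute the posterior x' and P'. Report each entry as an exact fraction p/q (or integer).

x' = [-8/31, -127/124]
P' = [16/31 -14/31; -14/31 249/434]

x̄ = F·x = [-1, -6]
P̄ = F·P·Fᵀ + Q = [8 8; 8 18]
y = z − H·x̄ = [6, -17]
S = H·P̄·Hᵀ + R = [83 -150; -150 292]
K = P̄·Hᵀ·S⁻¹ = [18/31 5/31; -143/434 -355/868]
x' = x̄ + K·y = [-8/31, -127/124]
P' = (I − K·H)·P̄ = [16/31 -14/31; -14/31 249/434]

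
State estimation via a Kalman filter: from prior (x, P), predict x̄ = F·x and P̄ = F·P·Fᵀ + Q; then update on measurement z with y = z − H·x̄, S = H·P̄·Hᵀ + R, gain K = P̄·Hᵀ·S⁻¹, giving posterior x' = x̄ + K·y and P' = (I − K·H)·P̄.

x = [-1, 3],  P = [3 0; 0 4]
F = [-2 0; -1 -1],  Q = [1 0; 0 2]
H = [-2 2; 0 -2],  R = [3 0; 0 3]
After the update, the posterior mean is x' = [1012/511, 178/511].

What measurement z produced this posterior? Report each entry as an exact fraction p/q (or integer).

z = [-3, -1]

x̄ = F·x = [2, -2]
P̄ = F·P·Fᵀ + Q = [13 6; 6 9]
S = H·P̄·Hᵀ + R = [43 -12; -12 39]
K = P̄·Hᵀ·S⁻¹ = [-230/511 -228/511; 6/511 -234/511]
x' − x̄ = [-10/511, 1200/511] = K·y
y = (KᵀK)⁻¹·Kᵀ·(x' − x̄) = [5, -5]
z = y + H·x̄ = [5, -5] + [-8, 4] = [-3, -1]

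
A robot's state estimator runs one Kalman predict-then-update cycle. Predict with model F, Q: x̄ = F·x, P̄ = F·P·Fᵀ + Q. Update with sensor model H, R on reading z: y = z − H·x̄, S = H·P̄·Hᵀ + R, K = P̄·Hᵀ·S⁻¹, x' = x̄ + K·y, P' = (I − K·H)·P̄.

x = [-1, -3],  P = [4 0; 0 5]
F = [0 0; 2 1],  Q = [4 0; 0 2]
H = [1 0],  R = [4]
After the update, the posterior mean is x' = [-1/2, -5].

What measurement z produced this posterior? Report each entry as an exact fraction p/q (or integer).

x̄ = F·x = [0, -5]
P̄ = F·P·Fᵀ + Q = [4 0; 0 23]
S = H·P̄·Hᵀ + R = [8]
K = P̄·Hᵀ·S⁻¹ = [1/2; 0]
x' − x̄ = [-1/2, 0] = K·y
y = (KᵀK)⁻¹·Kᵀ·(x' − x̄) = [-1]
z = y + H·x̄ = [-1] + [0] = [-1]

z = [-1]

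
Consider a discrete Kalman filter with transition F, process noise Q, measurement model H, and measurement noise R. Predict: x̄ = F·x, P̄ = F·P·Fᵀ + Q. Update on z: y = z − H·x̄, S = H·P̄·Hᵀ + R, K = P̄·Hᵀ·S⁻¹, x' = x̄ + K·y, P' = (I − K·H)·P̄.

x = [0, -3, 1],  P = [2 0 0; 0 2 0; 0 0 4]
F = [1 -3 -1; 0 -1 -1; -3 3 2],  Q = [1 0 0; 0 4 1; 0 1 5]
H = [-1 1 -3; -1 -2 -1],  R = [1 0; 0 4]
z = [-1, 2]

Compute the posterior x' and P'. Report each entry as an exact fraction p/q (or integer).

x̄ = F·x = [8, 2, -7]
P̄ = F·P·Fᵀ + Q = [25 10 -32; 10 10 -13; -32 -13 57]
y = z − H·x̄ = [-16, 7]
S = H·P̄·Hᵀ + R = [415 -7; -7 50]
K = P̄·Hᵀ·S⁻¹ = [3959/20701 -4828/20701; 1831/20701 -6782/20701; -7593/20701 -649/20701]
x' = x̄ + K·y = [68468/20701, -35368/20701, -27962/20701]
P' = (I − K·H)·P̄ = [134082/20701 -29467/20701 -55836/20701; -29467/20701 20307/20701 15981/20701; -55836/20701 15981/20701 26470/20701]

x' = [68468/20701, -35368/20701, -27962/20701]
P' = [134082/20701 -29467/20701 -55836/20701; -29467/20701 20307/20701 15981/20701; -55836/20701 15981/20701 26470/20701]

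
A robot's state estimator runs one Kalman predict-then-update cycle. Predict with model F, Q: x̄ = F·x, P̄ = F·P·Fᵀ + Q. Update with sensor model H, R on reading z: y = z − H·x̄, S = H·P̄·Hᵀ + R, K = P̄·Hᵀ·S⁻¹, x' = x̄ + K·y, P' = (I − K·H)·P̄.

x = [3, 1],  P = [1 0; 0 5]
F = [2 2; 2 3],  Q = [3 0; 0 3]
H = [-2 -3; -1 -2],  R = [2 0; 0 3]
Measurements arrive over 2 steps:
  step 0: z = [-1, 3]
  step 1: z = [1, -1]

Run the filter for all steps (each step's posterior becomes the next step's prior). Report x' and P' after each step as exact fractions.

step 0: x̄ = F·x = [8, 9]
step 0: P̄ = F·P·Fᵀ + Q = [27 34; 34 52]
step 0: y = z − H·x̄ = [42, 29]
step 0: S = H·P̄·Hᵀ + R = [986 604; 604 374]
step 0: K = P̄·Hᵀ·S⁻¹ = [-241/987 277/1974; -106/987 -193/987]
step 0: x' = x̄ + K·y = [3581/1974, -1166/987]
step 0: P' = (I − K·H)·P̄ = [4421/1974 -1313/987; -1313/987 946/987]
step 1: x̄ = F·x = [1249/987, 83/987]
step 1: P̄ = F·P·Fᵀ + Q = [5083/987 1388/987; 1388/987 4561/987]
step 1: y = z − H·x̄ = [3734/987, 428/987]
step 1: S = H·P̄·Hᵀ + R = [80011/987 47248/987; 47248/987 31840/987]
step 1: K = P̄·Hᵀ·S⁻¹ = [-5379/19958 48893/319328; -870/9979 -32047/159664]
step 1: x' = x̄ + K·y = [24925/79832, -13283/39916]
step 1: P' = (I − K·H)·P̄ = [784293/319328 -232743/159664; -232743/159664 82221/79832]

step 0: x' = [3581/1974, -1166/987], P' = [4421/1974 -1313/987; -1313/987 946/987]
step 1: x' = [24925/79832, -13283/39916], P' = [784293/319328 -232743/159664; -232743/159664 82221/79832]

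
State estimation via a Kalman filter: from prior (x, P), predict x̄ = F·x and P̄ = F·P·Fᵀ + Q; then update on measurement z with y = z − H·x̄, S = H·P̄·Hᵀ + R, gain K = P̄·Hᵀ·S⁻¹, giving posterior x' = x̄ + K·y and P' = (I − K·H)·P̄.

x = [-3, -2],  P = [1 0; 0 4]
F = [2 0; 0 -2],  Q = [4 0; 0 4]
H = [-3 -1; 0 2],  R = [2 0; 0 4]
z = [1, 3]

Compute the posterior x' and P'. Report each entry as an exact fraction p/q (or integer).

x' = [-846/787, 1428/787]
P' = [248/787 -240/787; -240/787 740/787]

x̄ = F·x = [-6, 4]
P̄ = F·P·Fᵀ + Q = [8 0; 0 20]
y = z − H·x̄ = [-13, -5]
S = H·P̄·Hᵀ + R = [94 -40; -40 84]
K = P̄·Hᵀ·S⁻¹ = [-252/787 -120/787; -10/787 370/787]
x' = x̄ + K·y = [-846/787, 1428/787]
P' = (I − K·H)·P̄ = [248/787 -240/787; -240/787 740/787]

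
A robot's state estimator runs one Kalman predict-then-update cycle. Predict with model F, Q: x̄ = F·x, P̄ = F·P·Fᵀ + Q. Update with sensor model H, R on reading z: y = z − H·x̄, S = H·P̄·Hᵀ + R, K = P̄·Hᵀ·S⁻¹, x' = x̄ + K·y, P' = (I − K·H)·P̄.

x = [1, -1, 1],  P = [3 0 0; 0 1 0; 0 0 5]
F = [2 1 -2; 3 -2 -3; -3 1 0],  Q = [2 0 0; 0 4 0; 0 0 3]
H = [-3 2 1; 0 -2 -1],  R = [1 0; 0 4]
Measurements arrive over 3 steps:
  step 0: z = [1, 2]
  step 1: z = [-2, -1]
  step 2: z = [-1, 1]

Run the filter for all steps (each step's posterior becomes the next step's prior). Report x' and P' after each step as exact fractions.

step 0: x' = [-2661/2671, 27442/24039, -34078/8013], P' = [1460/2671 2081/2671 -662/2671; 2081/2671 159808/24039 -88804/8013; -662/2671 -88804/8013 57884/2671]
step 1: x' = [194408107/179927802, -1622824/9995989, 146432501/89963901], P' = [99005783/179927802 51389111/89963901 15456262/89963901; 51389111/89963901 50856535/29987967 -154578886/89963901; 15456262/89963901 -154578886/89963901 361262440/89963901]
step 2: x' = [-35565802117/596503926207, 430763782196/596503926207, -1575349116511/596503926207], P' = [1286621839625/2386015704828 1349517871769/2386015704828 183709152841/1193007852414; 1349517871769/2386015704828 4047692588285/2386015704828 -2069626803395/1193007852414; 183709152841/1193007852414 -2069626803395/1193007852414 2387923379033/596503926207]

step 0: x̄ = F·x = [-1, 2, -4]
step 0: P̄ = F·P·Fᵀ + Q = [35 46 -17; 46 80 -29; -17 -29 31]
step 0: y = z − H·x̄ = [-2, 2]
step 0: S = H·P̄·Hᵀ + R = [101 -10; -10 239]
step 0: K = P̄·Hᵀ·S⁻¹ = [-880/2671 -875/2671; -2983/24039 -13301/24039; 2002/8013 989/8013]
step 0: x' = x̄ + K·y = [-2661/2671, 27442/24039, -34078/8013]
step 0: P' = (I − K·H)·P̄ = [1460/2671 2081/2671 -662/2671; 2081/2671 159808/24039 -88804/8013; -662/2671 -88804/8013 57884/2671]
step 1: x̄ = F·x = [184012/24039, 179971/24039, 99289/24039]
step 1: P̄ = F·P·Fᵀ + Q = [3532498/24039 2671315/24039 559315/24039; 2671315/24039 2227804/24039 476299/24039; 559315/24039 476299/24039 237811/24039]
step 1: y = z − H·x̄ = [14909/8013, 145064/8013]
step 1: S = H·P̄·Hᵀ + R = [828786/2671 739068/2671; 739068/2671 1238931/2671]
step 1: K = P̄·Hᵀ·S⁻¹ = [-60548381/179927802 -29558621/89963901; -3607009/89963901 -37640081/89963901; 5735882/89963901 -13026167/89963901]
step 1: x' = x̄ + K·y = [194408107/179927802, -1622824/9995989, 146432501/89963901]
step 1: P' = (I − K·H)·P̄ = [99005783/179927802 51389111/89963901 15456262/89963901; 51389111/89963901 50856535/29987967 -154578886/89963901; 15456262/89963901 -154578886/89963901 361262440/89963901]
step 2: x̄ = F·x = [-12562479/9995989, -26327669/19991978, -204145051/59975934]
step 2: P̄ = F·P·Fᵀ + Q = [891926875/29987967 589336546/29987967 68686163/29987967; 589336546/29987967 1278128885/59975934 209786521/59975934; 68686163/29987967 209786521/59975934 124367259/19991978]
step 2: y = z − H·x̄ = [76010509/59975934, -302135131/59975934]
step 2: S = H·P̄·Hᵀ + R = [2490370675/19991978 386464043/19991978; 386464043/19991978 2188222379/19991978]
step 2: K = P̄·Hᵀ·S⁻¹ = [-37781498555/113619795468 -85179279145/265112856092; -4401049787/113619795468 -109892543605/265112856092; 4069794893/56809897734 -17683143091/132556428046]
step 2: x' = x̄ + K·y = [-35565802117/596503926207, 430763782196/596503926207, -1575349116511/596503926207]
step 2: P' = (I − K·H)·P̄ = [1286621839625/2386015704828 1349517871769/2386015704828 183709152841/1193007852414; 1349517871769/2386015704828 4047692588285/2386015704828 -2069626803395/1193007852414; 183709152841/1193007852414 -2069626803395/1193007852414 2387923379033/596503926207]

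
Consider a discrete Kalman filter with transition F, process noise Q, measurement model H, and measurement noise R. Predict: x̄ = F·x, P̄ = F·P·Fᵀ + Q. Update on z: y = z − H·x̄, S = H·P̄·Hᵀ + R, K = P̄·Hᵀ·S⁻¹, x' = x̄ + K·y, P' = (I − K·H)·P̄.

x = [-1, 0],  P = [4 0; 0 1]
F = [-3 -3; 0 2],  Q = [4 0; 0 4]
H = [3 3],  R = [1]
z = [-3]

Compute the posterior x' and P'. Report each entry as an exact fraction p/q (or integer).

x' = [-165/203, -36/203]
P' = [3253/406 -1605/203; -1605/203 1606/203]

x̄ = F·x = [3, 0]
P̄ = F·P·Fᵀ + Q = [49 -6; -6 8]
y = z − H·x̄ = [-12]
S = H·P̄·Hᵀ + R = [406]
K = P̄·Hᵀ·S⁻¹ = [129/406; 3/203]
x' = x̄ + K·y = [-165/203, -36/203]
P' = (I − K·H)·P̄ = [3253/406 -1605/203; -1605/203 1606/203]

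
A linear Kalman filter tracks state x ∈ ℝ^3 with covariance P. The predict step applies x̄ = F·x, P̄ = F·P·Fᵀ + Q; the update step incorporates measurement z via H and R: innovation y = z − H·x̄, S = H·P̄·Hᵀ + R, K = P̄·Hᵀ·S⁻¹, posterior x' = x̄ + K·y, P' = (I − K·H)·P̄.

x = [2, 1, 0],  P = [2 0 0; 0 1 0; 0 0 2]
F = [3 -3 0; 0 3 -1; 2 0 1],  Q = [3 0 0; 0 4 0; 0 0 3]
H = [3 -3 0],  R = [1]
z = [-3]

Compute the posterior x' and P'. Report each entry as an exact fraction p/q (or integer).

x' = [1353/568, 240/71, 1073/284]
P' = [3351/568 414/71 951/284; 414/71 417/71 236/71; 951/284 236/71 1405/142]

x̄ = F·x = [3, 3, 4]
P̄ = F·P·Fᵀ + Q = [30 -9 12; -9 15 -2; 12 -2 13]
y = z − H·x̄ = [-3]
S = H·P̄·Hᵀ + R = [568]
K = P̄·Hᵀ·S⁻¹ = [117/568; -9/71; 21/284]
x' = x̄ + K·y = [1353/568, 240/71, 1073/284]
P' = (I − K·H)·P̄ = [3351/568 414/71 951/284; 414/71 417/71 236/71; 951/284 236/71 1405/142]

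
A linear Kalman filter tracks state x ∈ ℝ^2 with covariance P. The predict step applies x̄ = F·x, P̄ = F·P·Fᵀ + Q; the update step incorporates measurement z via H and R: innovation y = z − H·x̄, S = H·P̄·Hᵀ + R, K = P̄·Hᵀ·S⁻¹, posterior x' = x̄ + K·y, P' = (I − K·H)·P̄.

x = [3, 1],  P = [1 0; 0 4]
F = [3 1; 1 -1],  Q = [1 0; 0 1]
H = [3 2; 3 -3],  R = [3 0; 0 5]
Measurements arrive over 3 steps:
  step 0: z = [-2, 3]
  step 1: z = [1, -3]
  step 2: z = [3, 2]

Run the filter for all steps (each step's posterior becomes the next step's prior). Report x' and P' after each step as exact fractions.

step 0: x̄ = F·x = [10, 2]
step 0: P̄ = F·P·Fᵀ + Q = [14 -1; -1 6]
step 0: y = z − H·x̄ = [-36, -21]
step 0: S = H·P̄·Hᵀ + R = [141 93; 93 203]
step 0: K = P̄·Hᵀ·S⁻¹ = [3935/19974 875/6658; 630/3329 -633/3329]
step 0: x' = x̄ + K·y = [985/6658, -2729/3329]
step 0: P' = (I − K·H)·P̄ = [4111/19974 -44/3329; -44/3329 1011/3329]
step 1: x̄ = F·x = [-2503/6658, 6443/6658]
step 1: P̄ = F·P·Fᵀ + Q = [20485/6658 2265/6658; 2265/6658 30679/19974]
step 1: y = z − H·x̄ = [1281/6658, 3432/3329]
step 1: S = H·P̄·Hᵀ + R = [817273/19974 58106/3329; 58106/3329 134461/3329]
step 1: K = P̄·Hᵀ·S⁻¹ = [5133375/26925053 3254340/26925053; 4552315/26925053 -4358556/26925053]
step 1: x' = x̄ + K·y = [-5779478/26925053, 22438045/26925053]
step 1: P' = (I − K·H)·P̄ = [5249585/26925053 -174315/26925053; -174315/26925053 7089945/26925053]
step 2: x̄ = F·x = [5099611/26925053, -28217523/26925053]
step 2: P̄ = F·P·Fᵀ + Q = [80215373/26925053 9007440/26925053; 9007440/26925053 39613213/26925053]
step 2: y = z − H·x̄ = [121911372/26925053, -46101296/26925053]
step 2: S = H·P̄·Hᵀ + R = [1069255648/26925053 457236759/26925053; 457236759/26925053 1050948619/26925053]
step 2: K = P̄·Hᵀ·S⁻¹ = [924061140/4852980461 4090953387/33970863227; 815195245/4852980461 -5450574942/33970863227]
step 2: x' = x̄ + K·y = [28717301485/33970863227, -431718753/33970863227]
step 2: P' = (I − K·H)·P̄ = [6608359046/33970863227 -209896599/33970863227; -209896599/33970863227 8874394971/33970863227]

step 0: x' = [985/6658, -2729/3329], P' = [4111/19974 -44/3329; -44/3329 1011/3329]
step 1: x' = [-5779478/26925053, 22438045/26925053], P' = [5249585/26925053 -174315/26925053; -174315/26925053 7089945/26925053]
step 2: x' = [28717301485/33970863227, -431718753/33970863227], P' = [6608359046/33970863227 -209896599/33970863227; -209896599/33970863227 8874394971/33970863227]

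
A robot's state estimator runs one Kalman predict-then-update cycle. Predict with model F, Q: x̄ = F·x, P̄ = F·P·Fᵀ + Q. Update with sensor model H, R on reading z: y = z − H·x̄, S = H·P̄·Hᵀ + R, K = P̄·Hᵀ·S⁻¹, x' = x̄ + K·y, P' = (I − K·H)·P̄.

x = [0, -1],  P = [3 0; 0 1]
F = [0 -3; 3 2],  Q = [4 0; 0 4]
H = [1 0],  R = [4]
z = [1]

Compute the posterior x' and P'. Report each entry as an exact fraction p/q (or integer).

x' = [25/17, -22/17]
P' = [52/17 -24/17; -24/17 559/17]

x̄ = F·x = [3, -2]
P̄ = F·P·Fᵀ + Q = [13 -6; -6 35]
y = z − H·x̄ = [-2]
S = H·P̄·Hᵀ + R = [17]
K = P̄·Hᵀ·S⁻¹ = [13/17; -6/17]
x' = x̄ + K·y = [25/17, -22/17]
P' = (I − K·H)·P̄ = [52/17 -24/17; -24/17 559/17]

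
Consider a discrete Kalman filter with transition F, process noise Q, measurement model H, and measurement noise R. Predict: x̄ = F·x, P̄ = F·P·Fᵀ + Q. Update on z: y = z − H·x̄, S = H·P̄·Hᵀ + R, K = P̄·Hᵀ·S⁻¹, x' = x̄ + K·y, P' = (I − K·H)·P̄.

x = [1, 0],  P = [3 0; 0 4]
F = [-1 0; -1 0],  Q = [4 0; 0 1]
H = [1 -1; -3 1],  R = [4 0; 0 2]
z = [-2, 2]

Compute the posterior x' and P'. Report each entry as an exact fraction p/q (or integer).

x' = [-23/29, -1/5]
P' = [17/29 1; 1 13/5]

x̄ = F·x = [-1, -1]
P̄ = F·P·Fᵀ + Q = [7 3; 3 4]
y = z − H·x̄ = [-2, 0]
S = H·P̄·Hᵀ + R = [9 -13; -13 51]
K = P̄·Hᵀ·S⁻¹ = [-3/29 -11/29; -2/5 -1/5]
x' = x̄ + K·y = [-23/29, -1/5]
P' = (I − K·H)·P̄ = [17/29 1; 1 13/5]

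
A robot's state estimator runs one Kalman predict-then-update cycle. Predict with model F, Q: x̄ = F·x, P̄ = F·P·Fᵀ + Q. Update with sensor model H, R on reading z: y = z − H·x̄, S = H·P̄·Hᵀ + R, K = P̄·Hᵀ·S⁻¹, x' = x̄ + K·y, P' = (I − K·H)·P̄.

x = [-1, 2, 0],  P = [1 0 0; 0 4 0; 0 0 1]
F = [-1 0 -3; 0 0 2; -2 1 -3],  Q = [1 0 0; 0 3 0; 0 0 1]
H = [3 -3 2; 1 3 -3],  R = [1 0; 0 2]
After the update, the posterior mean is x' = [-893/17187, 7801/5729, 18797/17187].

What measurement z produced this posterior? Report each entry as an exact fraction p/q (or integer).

x̄ = F·x = [1, 0, 4]
P̄ = F·P·Fᵀ + Q = [11 -6 11; -6 7 -6; 11 -6 18]
S = H·P̄·Hᵀ + R = [547 -341; -341 244]
K = P̄·Hᵀ·S⁻¹ = [4172/17187 3013/17187; -397/5729 220/5729; 427/17187 -3700/17187]
x' − x̄ = [-18080/17187, 7801/5729, -49951/17187] = K·y
y = (KᵀK)⁻¹·Kᵀ·(x' − x̄) = [-13, 12]
z = y + H·x̄ = [-13, 12] + [11, -11] = [-2, 1]

z = [-2, 1]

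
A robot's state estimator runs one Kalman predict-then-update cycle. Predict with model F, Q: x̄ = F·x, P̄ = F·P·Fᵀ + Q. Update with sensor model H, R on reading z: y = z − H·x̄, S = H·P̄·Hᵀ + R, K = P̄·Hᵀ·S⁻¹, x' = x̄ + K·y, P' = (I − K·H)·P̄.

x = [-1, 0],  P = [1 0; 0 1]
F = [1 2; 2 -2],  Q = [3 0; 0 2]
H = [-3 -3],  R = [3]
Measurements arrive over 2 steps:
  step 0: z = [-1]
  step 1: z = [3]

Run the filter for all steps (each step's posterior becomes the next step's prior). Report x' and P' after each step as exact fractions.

step 0: x̄ = F·x = [-1, -2]
step 0: P̄ = F·P·Fᵀ + Q = [8 -2; -2 10]
step 0: y = z − H·x̄ = [-10]
step 0: S = H·P̄·Hᵀ + R = [129]
step 0: K = P̄·Hᵀ·S⁻¹ = [-6/43; -8/43]
step 0: x' = x̄ + K·y = [17/43, -6/43]
step 0: P' = (I − K·H)·P̄ = [236/43 -230/43; -230/43 238/43]
step 1: x̄ = F·x = [5/43, 46/43]
step 1: P̄ = F·P·Fᵀ + Q = [397/43 -940/43; -940/43 3822/43]
step 1: y = z − H·x̄ = [282/43]
step 1: S = H·P̄·Hᵀ + R = [21180/43]
step 1: K = P̄·Hᵀ·S⁻¹ = [543/7060; -1441/3530]
step 1: x' = x̄ + K·y = [2191/3530, -2837/1765]
step 1: P' = (I − K·H)·P̄ = [44611/7060 -22577/3530; -22577/3530 12009/1765]

step 0: x' = [17/43, -6/43], P' = [236/43 -230/43; -230/43 238/43]
step 1: x' = [2191/3530, -2837/1765], P' = [44611/7060 -22577/3530; -22577/3530 12009/1765]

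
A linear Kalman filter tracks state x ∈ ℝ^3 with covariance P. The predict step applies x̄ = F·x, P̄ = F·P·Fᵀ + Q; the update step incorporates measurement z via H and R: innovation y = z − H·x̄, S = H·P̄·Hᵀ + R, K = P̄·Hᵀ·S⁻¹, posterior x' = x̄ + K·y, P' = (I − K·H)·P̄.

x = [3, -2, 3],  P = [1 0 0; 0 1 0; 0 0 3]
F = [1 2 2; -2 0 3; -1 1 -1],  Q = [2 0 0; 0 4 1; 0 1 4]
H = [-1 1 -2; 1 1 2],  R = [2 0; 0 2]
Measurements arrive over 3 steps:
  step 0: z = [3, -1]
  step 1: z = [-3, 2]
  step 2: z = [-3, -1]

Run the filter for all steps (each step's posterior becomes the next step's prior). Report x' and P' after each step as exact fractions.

step 0: x̄ = F·x = [5, 3, -8]
step 0: P̄ = F·P·Fᵀ + Q = [19 16 -5; 16 35 -6; -5 -6 9]
step 0: y = z − H·x̄ = [-11, 7]
step 0: S = H·P̄·Hᵀ + R = [64 0; 0 80]
step 0: K = P̄·Hᵀ·S⁻¹ = [7/64 5/16; 31/64 39/80; -19/64 7/80]
step 0: x' = x̄ + K·y = [383/64, 347/320, -1319/320]
step 0: P' = (I − K·H)·P̄ = [667/64 27/64 -327/64; 27/64 311/320 -67/320; -327/64 -67/320 879/320]
step 1: x̄ = F·x = [-29/320, -7787/320, -249/320]
step 1: P̄ = F·P·Fᵀ + Q = [2199/320 -703/320 299/320; -703/320 42151/320 5517/320; 299/320 5517/320 2399/320]
step 1: y = z − H·x̄ = [315/16, 4477/160]
step 1: S = H·P̄·Hᵀ + R = [439/4 729/8; 729/8 19111/80]
step 1: K = P̄·Hᵀ·S⁻¹ = [-513461/2866262 274377/2866262; 1409489/2866262 1430151/2866262; -216717/1433131 563307/2866262]
step 1: x' = x̄ + K·y = [-2691107/2866262, -1981967/2866262, 2499246/1433131]
step 1: P' = (I − K·H)·P̄ = [6142580/1433131 -119542/1433131 -5748661/2866262; -119542/1433131 1419820/1433131 129873/2866262; -5748661/2866262 129873/2866262 3372701/2866262]
step 2: x̄ = F·x = [3341943/2866262, 10188845/1433131, -2144676/1433131]
step 2: P̄ = F·P·Fᵀ + Q = [9977526/1433131 3150121/2866262 4133785/2866262; 3150121/2866262 159943929/2866262 23934927/2866262; 4133785/2866262 23934927/2866262 18683649/2866262]
step 2: y = z − H·x̄ = [-34213237/2866262, -18007191/2866262]
step 2: S = H·P̄·Hᵀ + R = [174861291/2866262 48719141/2866262; 48719141/2866262 378941191/2866262]
step 2: K = P̄·Hᵀ·S⁻¹ = [-3848028017/22289864350 2340117217/22289864350; 432588405/891594574 440751601/891594574; -3434621913/22289864350 4290617263/22289864350]
step 2: x' = x̄ + K·y = [28609738568/11144932175, -796910759/445797287, -9657439773/11144932175]
step 2: P' = (I − K·H)·P̄ = [47954412373/11144932175 -30158216/445797287 -22430169878/11144932175; -30158216/445797287 436670003/445797287 17119907/445797287; -22430169878/11144932175 17119907/445797287 13146394733/11144932175]

step 0: x' = [383/64, 347/320, -1319/320], P' = [667/64 27/64 -327/64; 27/64 311/320 -67/320; -327/64 -67/320 879/320]
step 1: x' = [-2691107/2866262, -1981967/2866262, 2499246/1433131], P' = [6142580/1433131 -119542/1433131 -5748661/2866262; -119542/1433131 1419820/1433131 129873/2866262; -5748661/2866262 129873/2866262 3372701/2866262]
step 2: x' = [28609738568/11144932175, -796910759/445797287, -9657439773/11144932175], P' = [47954412373/11144932175 -30158216/445797287 -22430169878/11144932175; -30158216/445797287 436670003/445797287 17119907/445797287; -22430169878/11144932175 17119907/445797287 13146394733/11144932175]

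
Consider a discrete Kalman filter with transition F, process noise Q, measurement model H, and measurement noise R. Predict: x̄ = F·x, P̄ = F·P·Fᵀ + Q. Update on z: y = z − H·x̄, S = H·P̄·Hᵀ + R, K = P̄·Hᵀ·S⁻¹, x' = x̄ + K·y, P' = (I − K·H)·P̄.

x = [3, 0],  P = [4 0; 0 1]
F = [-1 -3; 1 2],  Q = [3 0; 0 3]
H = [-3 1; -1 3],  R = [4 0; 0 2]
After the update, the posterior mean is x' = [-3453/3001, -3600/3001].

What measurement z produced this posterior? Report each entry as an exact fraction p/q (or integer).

x̄ = F·x = [-3, 3]
P̄ = F·P·Fᵀ + Q = [16 -10; -10 11]
S = H·P̄·Hᵀ + R = [219 181; 181 177]
K = P̄·Hᵀ·S⁻¹ = [-970/3001 212/3001; -263/3001 998/3001]
x' − x̄ = [5550/3001, -12603/3001] = K·y
y = (KᵀK)⁻¹·Kᵀ·(x' − x̄) = [-9, -15]
z = y + H·x̄ = [-9, -15] + [12, 12] = [3, -3]

z = [3, -3]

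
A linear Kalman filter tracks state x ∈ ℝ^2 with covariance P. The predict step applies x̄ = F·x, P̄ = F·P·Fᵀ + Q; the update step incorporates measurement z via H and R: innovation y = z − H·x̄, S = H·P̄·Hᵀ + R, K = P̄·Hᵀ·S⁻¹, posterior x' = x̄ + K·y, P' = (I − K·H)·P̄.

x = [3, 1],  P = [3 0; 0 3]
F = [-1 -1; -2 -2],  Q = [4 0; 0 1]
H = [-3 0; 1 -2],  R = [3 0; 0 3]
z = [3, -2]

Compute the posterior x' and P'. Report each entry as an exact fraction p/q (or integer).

x' = [-1426/1427, 252/1427]
P' = [454/1427 248/1427; 248/1427 1135/1427]

x̄ = F·x = [-4, -8]
P̄ = F·P·Fᵀ + Q = [10 12; 12 25]
y = z − H·x̄ = [-9, -14]
S = H·P̄·Hᵀ + R = [93 42; 42 65]
K = P̄·Hᵀ·S⁻¹ = [-454/1427 -14/1427; -248/1427 -674/1427]
x' = x̄ + K·y = [-1426/1427, 252/1427]
P' = (I − K·H)·P̄ = [454/1427 248/1427; 248/1427 1135/1427]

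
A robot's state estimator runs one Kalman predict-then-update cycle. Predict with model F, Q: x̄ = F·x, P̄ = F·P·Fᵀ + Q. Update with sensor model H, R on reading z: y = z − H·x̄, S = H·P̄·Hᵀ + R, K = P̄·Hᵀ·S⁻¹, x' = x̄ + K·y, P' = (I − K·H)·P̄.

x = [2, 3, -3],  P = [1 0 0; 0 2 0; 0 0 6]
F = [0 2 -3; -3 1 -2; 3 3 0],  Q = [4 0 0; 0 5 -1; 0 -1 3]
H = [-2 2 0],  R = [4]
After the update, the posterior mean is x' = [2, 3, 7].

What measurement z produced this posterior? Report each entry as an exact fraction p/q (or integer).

z = [3]

x̄ = F·x = [15, 3, 15]
P̄ = F·P·Fᵀ + Q = [66 40 12; 40 40 -4; 12 -4 30]
S = H·P̄·Hᵀ + R = [108]
K = P̄·Hᵀ·S⁻¹ = [-13/27; 0; -8/27]
x' − x̄ = [-13, 0, -8] = K·y
y = (KᵀK)⁻¹·Kᵀ·(x' − x̄) = [27]
z = y + H·x̄ = [27] + [-24] = [3]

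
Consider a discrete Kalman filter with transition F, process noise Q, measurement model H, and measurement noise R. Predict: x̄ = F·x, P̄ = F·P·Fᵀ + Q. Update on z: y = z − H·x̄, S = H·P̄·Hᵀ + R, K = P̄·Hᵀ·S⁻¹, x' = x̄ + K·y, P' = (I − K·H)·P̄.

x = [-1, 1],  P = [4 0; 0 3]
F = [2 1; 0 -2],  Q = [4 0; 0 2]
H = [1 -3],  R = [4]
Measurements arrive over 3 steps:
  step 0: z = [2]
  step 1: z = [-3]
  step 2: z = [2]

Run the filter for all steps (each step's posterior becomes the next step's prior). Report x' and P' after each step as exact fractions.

step 0: x̄ = F·x = [-1, -2]
step 0: P̄ = F·P·Fᵀ + Q = [23 -6; -6 14]
step 0: y = z − H·x̄ = [-3]
step 0: S = H·P̄·Hᵀ + R = [189]
step 0: K = P̄·Hᵀ·S⁻¹ = [41/189; -16/63]
step 0: x' = x̄ + K·y = [-104/63, -26/21]
step 0: P' = (I − K·H)·P̄ = [2666/189 278/63; 278/63 38/21]
step 1: x̄ = F·x = [-286/63, 52/21]
step 1: P̄ = F·P·Fᵀ + Q = [15098/189 -1340/63; -1340/63 194/21]
step 1: y = z − H·x̄ = [565/63]
step 1: S = H·P̄·Hᵀ + R = [55688/189]
step 1: K = P̄·Hᵀ·S⁻¹ = [13579/27844; -4629/27844]
step 1: x' = x̄ + K·y = [-4623/27844, 27433/27844]
step 1: P' = (I − K·H)·P̄ = [136535/13922 36459/13922; 36459/13922 15239/13922]
step 2: x̄ = F·x = [18187/27844, -27433/13922]
step 2: P̄ = F·P·Fᵀ + Q = [762903/13922 -88157/6961; -88157/6961 44400/6961]
step 2: y = z − H·x̄ = [-127097/27844]
step 2: S = H·P̄·Hᵀ + R = [2675675/13922]
step 2: K = P̄·Hᵀ·S⁻¹ = [258369/535135; -442714/2675675]
step 2: x' = x̄ + K·y = [-829817/535135, -3251543/2675675]
step 2: P' = (I − K·H)·P̄ = [1070010/107027 1438858/535135; 1438858/535135 2988382/2675675]

step 0: x' = [-104/63, -26/21], P' = [2666/189 278/63; 278/63 38/21]
step 1: x' = [-4623/27844, 27433/27844], P' = [136535/13922 36459/13922; 36459/13922 15239/13922]
step 2: x' = [-829817/535135, -3251543/2675675], P' = [1070010/107027 1438858/535135; 1438858/535135 2988382/2675675]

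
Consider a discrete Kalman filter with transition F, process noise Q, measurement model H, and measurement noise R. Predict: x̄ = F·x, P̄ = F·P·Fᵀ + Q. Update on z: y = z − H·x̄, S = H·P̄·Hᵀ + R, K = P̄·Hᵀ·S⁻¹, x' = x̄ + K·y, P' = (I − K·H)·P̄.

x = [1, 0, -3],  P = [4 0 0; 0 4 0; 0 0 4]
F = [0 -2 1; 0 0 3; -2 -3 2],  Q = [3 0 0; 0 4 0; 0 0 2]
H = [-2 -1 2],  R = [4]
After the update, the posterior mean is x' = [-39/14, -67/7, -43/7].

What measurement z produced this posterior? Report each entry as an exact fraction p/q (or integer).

x̄ = F·x = [-3, -9, -8]
P̄ = F·P·Fᵀ + Q = [23 12 32; 12 40 24; 32 24 70]
S = H·P̄·Hᵀ + R = [112]
K = P̄·Hᵀ·S⁻¹ = [3/56; -1/7; 13/28]
x' − x̄ = [3/14, -4/7, 13/7] = K·y
y = (KᵀK)⁻¹·Kᵀ·(x' − x̄) = [4]
z = y + H·x̄ = [4] + [-1] = [3]

z = [3]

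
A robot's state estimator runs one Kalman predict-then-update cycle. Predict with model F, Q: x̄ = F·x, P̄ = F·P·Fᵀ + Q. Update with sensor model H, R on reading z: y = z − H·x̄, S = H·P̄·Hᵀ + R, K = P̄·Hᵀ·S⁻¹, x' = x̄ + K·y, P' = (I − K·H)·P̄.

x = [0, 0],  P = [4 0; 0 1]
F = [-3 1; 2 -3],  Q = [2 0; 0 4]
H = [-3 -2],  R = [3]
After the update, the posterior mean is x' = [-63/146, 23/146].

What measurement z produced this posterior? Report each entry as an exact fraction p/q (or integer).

z = [1]

x̄ = F·x = [0, 0]
P̄ = F·P·Fᵀ + Q = [39 -27; -27 29]
S = H·P̄·Hᵀ + R = [146]
K = P̄·Hᵀ·S⁻¹ = [-63/146; 23/146]
x' − x̄ = [-63/146, 23/146] = K·y
y = (KᵀK)⁻¹·Kᵀ·(x' − x̄) = [1]
z = y + H·x̄ = [1] + [0] = [1]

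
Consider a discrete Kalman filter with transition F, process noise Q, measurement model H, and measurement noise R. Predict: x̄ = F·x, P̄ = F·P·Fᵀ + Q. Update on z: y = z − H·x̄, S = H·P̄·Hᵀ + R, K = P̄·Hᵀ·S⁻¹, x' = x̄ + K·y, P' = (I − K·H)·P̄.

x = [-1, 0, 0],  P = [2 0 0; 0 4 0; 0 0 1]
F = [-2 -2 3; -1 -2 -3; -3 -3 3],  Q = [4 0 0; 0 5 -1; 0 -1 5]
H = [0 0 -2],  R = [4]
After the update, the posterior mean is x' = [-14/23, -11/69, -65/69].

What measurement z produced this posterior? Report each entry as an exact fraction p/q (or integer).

x̄ = F·x = [2, 1, 3]
P̄ = F·P·Fᵀ + Q = [37 11 45; 11 32 20; 45 20 68]
S = H·P̄·Hᵀ + R = [276]
K = P̄·Hᵀ·S⁻¹ = [-15/46; -10/69; -34/69]
x' − x̄ = [-60/23, -80/69, -272/69] = K·y
y = (KᵀK)⁻¹·Kᵀ·(x' − x̄) = [8]
z = y + H·x̄ = [8] + [-6] = [2]

z = [2]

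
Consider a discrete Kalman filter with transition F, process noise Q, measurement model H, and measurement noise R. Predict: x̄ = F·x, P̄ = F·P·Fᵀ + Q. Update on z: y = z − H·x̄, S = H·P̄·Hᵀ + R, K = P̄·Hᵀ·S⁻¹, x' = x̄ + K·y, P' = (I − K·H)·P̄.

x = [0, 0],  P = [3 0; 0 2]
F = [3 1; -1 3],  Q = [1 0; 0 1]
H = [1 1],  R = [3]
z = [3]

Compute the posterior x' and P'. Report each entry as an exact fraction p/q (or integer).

x̄ = F·x = [0, 0]
P̄ = F·P·Fᵀ + Q = [30 -3; -3 22]
y = z − H·x̄ = [3]
S = H·P̄·Hᵀ + R = [49]
K = P̄·Hᵀ·S⁻¹ = [27/49; 19/49]
x' = x̄ + K·y = [81/49, 57/49]
P' = (I − K·H)·P̄ = [741/49 -660/49; -660/49 717/49]

x' = [81/49, 57/49]
P' = [741/49 -660/49; -660/49 717/49]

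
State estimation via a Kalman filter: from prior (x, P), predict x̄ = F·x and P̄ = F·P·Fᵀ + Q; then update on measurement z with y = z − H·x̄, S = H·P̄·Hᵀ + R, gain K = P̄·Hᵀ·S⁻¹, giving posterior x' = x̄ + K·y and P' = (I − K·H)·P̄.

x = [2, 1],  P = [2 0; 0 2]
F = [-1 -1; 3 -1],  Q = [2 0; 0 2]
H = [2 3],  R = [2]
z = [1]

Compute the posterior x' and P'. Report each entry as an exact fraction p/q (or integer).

x' = [-3, 26/11]
P' = [6 -4; -4 127/44]

x̄ = F·x = [-3, 5]
P̄ = F·P·Fᵀ + Q = [6 -4; -4 22]
y = z − H·x̄ = [-8]
S = H·P̄·Hᵀ + R = [176]
K = P̄·Hᵀ·S⁻¹ = [0; 29/88]
x' = x̄ + K·y = [-3, 26/11]
P' = (I − K·H)·P̄ = [6 -4; -4 127/44]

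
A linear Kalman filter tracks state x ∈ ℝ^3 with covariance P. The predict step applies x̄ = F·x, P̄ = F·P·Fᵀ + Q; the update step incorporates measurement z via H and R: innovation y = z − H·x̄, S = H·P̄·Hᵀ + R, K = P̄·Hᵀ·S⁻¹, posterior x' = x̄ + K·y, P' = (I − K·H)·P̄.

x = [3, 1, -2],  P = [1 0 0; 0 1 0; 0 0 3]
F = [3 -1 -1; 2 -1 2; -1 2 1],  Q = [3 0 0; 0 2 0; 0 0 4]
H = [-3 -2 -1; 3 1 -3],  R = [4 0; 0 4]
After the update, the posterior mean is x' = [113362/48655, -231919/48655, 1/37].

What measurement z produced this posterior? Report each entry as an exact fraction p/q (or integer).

z = [3, 2]

x̄ = F·x = [10, 1, -3]
P̄ = F·P·Fᵀ + Q = [16 1 -8; 1 19 2; -8 2 12]
S = H·P̄·Hᵀ + R = [208 -193; -193 413]
K = P̄·Hᵀ·S⁻¹ = [-3257/48655 7078/48655; -14671/48655 -4971/48655; -6/37 -8/37]
x' − x̄ = [-373188/48655, -280574/48655, 112/37] = K·y
y = (KᵀK)⁻¹·Kᵀ·(x' − x̄) = [32, -38]
z = y + H·x̄ = [32, -38] + [-29, 40] = [3, 2]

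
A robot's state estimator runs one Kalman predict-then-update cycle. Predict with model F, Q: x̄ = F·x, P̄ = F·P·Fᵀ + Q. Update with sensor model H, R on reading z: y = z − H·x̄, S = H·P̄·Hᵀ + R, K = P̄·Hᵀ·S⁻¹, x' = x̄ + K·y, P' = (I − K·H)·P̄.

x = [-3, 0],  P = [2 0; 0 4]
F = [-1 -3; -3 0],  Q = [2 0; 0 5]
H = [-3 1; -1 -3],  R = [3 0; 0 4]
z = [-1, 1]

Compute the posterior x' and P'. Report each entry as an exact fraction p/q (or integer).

x' = [19489/90649, -22114/90649]
P' = [27884/90649 2724/90649; 2724/90649 34752/90649]

x̄ = F·x = [3, 9]
P̄ = F·P·Fᵀ + Q = [40 6; 6 23]
y = z − H·x̄ = [-1, 31]
S = H·P̄·Hᵀ + R = [350 99; 99 287]
K = P̄·Hᵀ·S⁻¹ = [-26976/90649 -9014/90649; 8860/90649 -26745/90649]
x' = x̄ + K·y = [19489/90649, -22114/90649]
P' = (I − K·H)·P̄ = [27884/90649 2724/90649; 2724/90649 34752/90649]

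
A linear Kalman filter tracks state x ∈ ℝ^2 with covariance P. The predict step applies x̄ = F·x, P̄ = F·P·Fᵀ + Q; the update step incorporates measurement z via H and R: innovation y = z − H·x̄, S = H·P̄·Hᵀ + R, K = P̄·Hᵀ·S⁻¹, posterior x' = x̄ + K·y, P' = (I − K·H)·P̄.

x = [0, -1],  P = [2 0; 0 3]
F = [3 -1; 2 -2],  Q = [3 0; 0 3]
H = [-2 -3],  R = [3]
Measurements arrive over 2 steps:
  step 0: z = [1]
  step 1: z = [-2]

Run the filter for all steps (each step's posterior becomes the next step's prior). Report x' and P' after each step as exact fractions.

step 0: x̄ = F·x = [1, 2]
step 0: P̄ = F·P·Fᵀ + Q = [24 18; 18 23]
step 0: y = z − H·x̄ = [9]
step 0: S = H·P̄·Hᵀ + R = [522]
step 0: K = P̄·Hᵀ·S⁻¹ = [-17/87; -35/174]
step 0: x' = x̄ + K·y = [-22/29, 11/58]
step 0: P' = (I − K·H)·P̄ = [118/29 -73/29; -73/29 109/58]
step 1: x̄ = F·x = [-143/58, -55/29]
step 1: P̄ = F·P·Fᵀ + Q = [3283/58 1401/29; 1401/29 1361/29]
step 1: y = z − H·x̄ = [-366/29]
step 1: S = H·P̄·Hᵀ + R = [35714/29]
step 1: K = P̄·Hᵀ·S⁻¹ = [-3743/17857; -6885/35714]
step 1: x' = x̄ + K·y = [6425/35714, 9580/17857]
step 1: P' = (I − K·H)·P̄ = [89115/35714 -25962/17857; -25962/17857 41501/35714]

step 0: x' = [-22/29, 11/58], P' = [118/29 -73/29; -73/29 109/58]
step 1: x' = [6425/35714, 9580/17857], P' = [89115/35714 -25962/17857; -25962/17857 41501/35714]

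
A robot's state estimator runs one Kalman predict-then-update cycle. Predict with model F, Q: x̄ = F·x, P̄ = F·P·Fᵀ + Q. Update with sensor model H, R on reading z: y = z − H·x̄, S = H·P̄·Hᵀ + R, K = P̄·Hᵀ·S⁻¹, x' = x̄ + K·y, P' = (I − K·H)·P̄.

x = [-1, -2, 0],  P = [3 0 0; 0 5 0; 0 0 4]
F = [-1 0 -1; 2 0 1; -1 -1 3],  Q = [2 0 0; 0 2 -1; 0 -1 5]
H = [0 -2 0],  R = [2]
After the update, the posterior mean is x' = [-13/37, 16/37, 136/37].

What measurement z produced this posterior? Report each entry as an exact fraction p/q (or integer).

x̄ = F·x = [1, -2, 3]
P̄ = F·P·Fᵀ + Q = [9 -10 -9; -10 18 5; -9 5 49]
S = H·P̄·Hᵀ + R = [74]
K = P̄·Hᵀ·S⁻¹ = [10/37; -18/37; -5/37]
x' − x̄ = [-50/37, 90/37, 25/37] = K·y
y = (KᵀK)⁻¹·Kᵀ·(x' − x̄) = [-5]
z = y + H·x̄ = [-5] + [4] = [-1]

z = [-1]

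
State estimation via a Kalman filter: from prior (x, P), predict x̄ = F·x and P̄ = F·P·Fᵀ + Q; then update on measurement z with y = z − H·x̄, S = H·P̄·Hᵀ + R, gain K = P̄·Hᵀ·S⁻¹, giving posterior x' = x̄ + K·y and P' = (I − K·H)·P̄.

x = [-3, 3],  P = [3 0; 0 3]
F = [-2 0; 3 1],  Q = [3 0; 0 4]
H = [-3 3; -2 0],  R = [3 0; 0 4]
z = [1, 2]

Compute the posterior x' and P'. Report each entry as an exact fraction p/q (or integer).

x' = [-258/829, 52/829]
P' = [573/829 540/829; 540/829 778/829]

x̄ = F·x = [6, -6]
P̄ = F·P·Fᵀ + Q = [15 -18; -18 34]
y = z − H·x̄ = [37, 14]
S = H·P̄·Hᵀ + R = [768 198; 198 64]
K = P̄·Hᵀ·S⁻¹ = [-33/829 -573/1658; 238/829 -270/829]
x' = x̄ + K·y = [-258/829, 52/829]
P' = (I − K·H)·P̄ = [573/829 540/829; 540/829 778/829]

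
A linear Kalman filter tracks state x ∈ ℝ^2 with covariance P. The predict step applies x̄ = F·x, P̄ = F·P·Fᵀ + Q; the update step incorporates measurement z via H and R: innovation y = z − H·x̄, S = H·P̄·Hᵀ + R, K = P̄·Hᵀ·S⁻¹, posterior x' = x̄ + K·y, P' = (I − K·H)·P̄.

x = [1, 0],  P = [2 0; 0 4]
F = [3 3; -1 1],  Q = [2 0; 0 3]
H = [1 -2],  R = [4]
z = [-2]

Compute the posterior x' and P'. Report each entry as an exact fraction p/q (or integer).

x' = [-23/18, 1/6]
P' = [262/9 40/3; 40/3 7]

x̄ = F·x = [3, -1]
P̄ = F·P·Fᵀ + Q = [56 6; 6 9]
y = z − H·x̄ = [-7]
S = H·P̄·Hᵀ + R = [72]
K = P̄·Hᵀ·S⁻¹ = [11/18; -1/6]
x' = x̄ + K·y = [-23/18, 1/6]
P' = (I − K·H)·P̄ = [262/9 40/3; 40/3 7]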